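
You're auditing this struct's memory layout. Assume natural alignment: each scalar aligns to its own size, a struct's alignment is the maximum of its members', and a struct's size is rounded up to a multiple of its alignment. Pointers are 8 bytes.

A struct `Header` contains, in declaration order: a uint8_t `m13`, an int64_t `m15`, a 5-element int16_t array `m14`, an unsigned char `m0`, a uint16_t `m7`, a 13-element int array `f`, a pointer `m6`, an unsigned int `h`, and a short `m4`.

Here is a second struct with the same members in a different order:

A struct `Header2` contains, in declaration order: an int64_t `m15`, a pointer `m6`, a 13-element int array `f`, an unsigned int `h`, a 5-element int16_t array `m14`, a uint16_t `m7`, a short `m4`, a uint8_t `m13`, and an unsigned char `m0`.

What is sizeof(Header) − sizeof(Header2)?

m13 at 0 (size 1, align 1) → ends 1
pad 7 to align 8 for m15
m15 at 8 (size 8, align 8) → ends 16
m14 at 16 (size 10, align 2) → ends 26
m0 at 26 (size 1, align 1) → ends 27
pad 1 to align 2 for m7
m7 at 28 (size 2, align 2) → ends 30
pad 2 to align 4 for f
f at 32 (size 52, align 4) → ends 84
pad 4 to align 8 for m6
m6 at 88 (size 8, align 8) → ends 96
h at 96 (size 4, align 4) → ends 100
m4 at 100 (size 2, align 2) → ends 102
tail pad 2 to reach multiple of 8
total 104 bytes, alignment 8
— Header2 —
m15 at 0 (size 8, align 8) → ends 8
m6 at 8 (size 8, align 8) → ends 16
f at 16 (size 52, align 4) → ends 68
h at 68 (size 4, align 4) → ends 72
m14 at 72 (size 10, align 2) → ends 82
m7 at 82 (size 2, align 2) → ends 84
m4 at 84 (size 2, align 2) → ends 86
m13 at 86 (size 1, align 1) → ends 87
m0 at 87 (size 1, align 1) → ends 88
total 88 bytes, alignment 8
104 − 88 = 16

16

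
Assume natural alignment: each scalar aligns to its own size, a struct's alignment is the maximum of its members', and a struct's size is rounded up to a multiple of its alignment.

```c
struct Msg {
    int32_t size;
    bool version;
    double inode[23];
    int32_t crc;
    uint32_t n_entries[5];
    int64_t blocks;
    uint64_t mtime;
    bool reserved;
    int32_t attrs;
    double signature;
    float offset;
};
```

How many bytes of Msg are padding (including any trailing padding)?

10

0..4  size  (4B, 4-aligned)
4..5  version  (1B, 1-aligned)
5..8  -- padding (3B)
8..192  inode  (184B, 8-aligned)
192..196  crc  (4B, 4-aligned)
196..216  n_entries  (20B, 4-aligned)
216..224  blocks  (8B, 8-aligned)
224..232  mtime  (8B, 8-aligned)
232..233  reserved  (1B, 1-aligned)
233..236  -- padding (3B)
236..240  attrs  (4B, 4-aligned)
240..248  signature  (8B, 8-aligned)
248..252  offset  (4B, 4-aligned)
252..256  -- tail padding (4B)
sizeof = 256, alignof = 8
data bytes 246, size 256 → padding 10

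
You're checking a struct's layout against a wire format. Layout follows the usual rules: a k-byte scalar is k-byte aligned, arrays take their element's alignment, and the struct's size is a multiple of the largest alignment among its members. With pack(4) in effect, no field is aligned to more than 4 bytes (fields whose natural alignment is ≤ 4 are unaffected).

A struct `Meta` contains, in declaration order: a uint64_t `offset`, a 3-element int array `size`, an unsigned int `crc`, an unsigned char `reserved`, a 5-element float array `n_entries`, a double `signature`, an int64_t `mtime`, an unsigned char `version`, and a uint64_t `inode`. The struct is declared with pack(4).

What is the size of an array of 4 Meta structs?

304

offset at 0 (size 8, align 4) → ends 8
size at 8 (size 12, align 4) → ends 20
crc at 20 (size 4, align 4) → ends 24
reserved at 24 (size 1, align 1) → ends 25
pad 3 to align 4 for n_entries
n_entries at 28 (size 20, align 4) → ends 48
signature at 48 (size 8, align 4) → ends 56
mtime at 56 (size 8, align 4) → ends 64
version at 64 (size 1, align 1) → ends 65
pad 3 to align 4 for inode
inode at 68 (size 8, align 4) → ends 76
total 76 bytes, alignment 4
array of 4: 4 × 76 = 304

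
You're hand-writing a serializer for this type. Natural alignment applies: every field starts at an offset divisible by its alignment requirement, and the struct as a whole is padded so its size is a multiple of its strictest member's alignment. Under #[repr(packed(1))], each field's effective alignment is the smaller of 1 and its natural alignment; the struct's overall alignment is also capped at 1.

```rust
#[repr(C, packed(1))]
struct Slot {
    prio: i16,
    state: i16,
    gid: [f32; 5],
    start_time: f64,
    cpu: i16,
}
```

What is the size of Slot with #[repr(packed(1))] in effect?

0..2  prio  (2B, 1-aligned)
2..4  state  (2B, 1-aligned)
4..24  gid  (20B, 1-aligned)
24..32  start_time  (8B, 1-aligned)
32..34  cpu  (2B, 1-aligned)
sizeof = 34, alignof = 1

34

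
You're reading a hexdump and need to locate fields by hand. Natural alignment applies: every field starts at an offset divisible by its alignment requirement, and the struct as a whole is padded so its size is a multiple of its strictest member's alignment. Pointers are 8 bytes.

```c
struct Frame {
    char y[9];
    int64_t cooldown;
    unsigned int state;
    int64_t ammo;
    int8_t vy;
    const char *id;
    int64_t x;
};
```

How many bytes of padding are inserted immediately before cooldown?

@0: y [9B, align 1] → 9
+7 pad (align 8)
@16: cooldown [8B, align 8] → 24

7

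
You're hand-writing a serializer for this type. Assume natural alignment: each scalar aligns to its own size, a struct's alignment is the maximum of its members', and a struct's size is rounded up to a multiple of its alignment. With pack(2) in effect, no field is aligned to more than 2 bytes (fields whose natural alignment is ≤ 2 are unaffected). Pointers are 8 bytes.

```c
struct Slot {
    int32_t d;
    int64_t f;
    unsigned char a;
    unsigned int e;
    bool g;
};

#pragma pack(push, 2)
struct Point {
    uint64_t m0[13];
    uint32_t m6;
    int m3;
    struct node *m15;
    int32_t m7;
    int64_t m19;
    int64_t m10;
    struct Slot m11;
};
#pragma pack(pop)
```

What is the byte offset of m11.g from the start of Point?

Slot: d at 0 (size 4, align 4) → ends 4; pad 4 to align 8 for f; f at 8 (size 8, align 8) → ends 16; a at 16 (size 1, align 1) → ends 17; pad 3 to align 4 for e; e at 20 (size 4, align 4) → ends 24; g at 24 (size 1, align 1) → ends 25; tail pad 7 to reach multiple of 8; total 32 bytes, alignment 8
m0 at 0 (size 104, align 2) → ends 104
m6 at 104 (size 4, align 2) → ends 108
m3 at 108 (size 4, align 2) → ends 112
m15 at 112 (size 8, align 2) → ends 120
m7 at 120 (size 4, align 2) → ends 124
m19 at 124 (size 8, align 2) → ends 132
m10 at 132 (size 8, align 2) → ends 140
m11 at 140 (size 32, align 2) → ends 172
within Slot: g at 24
140 + 24 = 164

164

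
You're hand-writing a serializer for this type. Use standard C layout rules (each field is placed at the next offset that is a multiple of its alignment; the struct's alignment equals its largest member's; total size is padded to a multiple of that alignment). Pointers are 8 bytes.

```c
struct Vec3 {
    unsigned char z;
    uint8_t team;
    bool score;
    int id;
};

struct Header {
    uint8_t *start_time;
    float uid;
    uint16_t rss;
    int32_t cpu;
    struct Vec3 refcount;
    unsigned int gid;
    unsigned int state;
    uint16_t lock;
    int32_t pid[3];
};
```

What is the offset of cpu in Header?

16

Vec3: z at 0 (size 1, align 1) → ends 1; team at 1 (size 1, align 1) → ends 2; score at 2 (size 1, align 1) → ends 3; pad 1 to align 4 for id; id at 4 (size 4, align 4) → ends 8; total 8 bytes, alignment 4
start_time at 0 (size 8, align 8) → ends 8
uid at 8 (size 4, align 4) → ends 12
rss at 12 (size 2, align 2) → ends 14
pad 2 to align 4 for cpu
cpu at 16 (size 4, align 4) → ends 20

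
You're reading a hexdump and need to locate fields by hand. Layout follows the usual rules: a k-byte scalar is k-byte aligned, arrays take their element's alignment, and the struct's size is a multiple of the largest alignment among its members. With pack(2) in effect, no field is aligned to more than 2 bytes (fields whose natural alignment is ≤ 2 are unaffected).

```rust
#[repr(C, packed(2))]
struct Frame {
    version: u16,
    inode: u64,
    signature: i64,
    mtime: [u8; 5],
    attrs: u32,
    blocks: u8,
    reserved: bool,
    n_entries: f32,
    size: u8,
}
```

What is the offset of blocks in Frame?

0..2  version  (2B, 2-aligned)
2..10  inode  (8B, 2-aligned)
10..18  signature  (8B, 2-aligned)
18..23  mtime  (5B, 1-aligned)
23..24  -- padding (1B)
24..28  attrs  (4B, 2-aligned)
28..29  blocks  (1B, 1-aligned)

28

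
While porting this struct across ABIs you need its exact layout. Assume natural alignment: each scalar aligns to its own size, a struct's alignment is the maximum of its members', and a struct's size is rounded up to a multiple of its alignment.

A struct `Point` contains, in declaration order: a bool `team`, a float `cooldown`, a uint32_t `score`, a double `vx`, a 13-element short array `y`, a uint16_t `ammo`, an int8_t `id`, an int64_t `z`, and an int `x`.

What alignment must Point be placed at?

8

member alignments: team=1, cooldown=4, score=4, vx=8, y=2, ammo=2, id=1, z=8, x=4
max = 8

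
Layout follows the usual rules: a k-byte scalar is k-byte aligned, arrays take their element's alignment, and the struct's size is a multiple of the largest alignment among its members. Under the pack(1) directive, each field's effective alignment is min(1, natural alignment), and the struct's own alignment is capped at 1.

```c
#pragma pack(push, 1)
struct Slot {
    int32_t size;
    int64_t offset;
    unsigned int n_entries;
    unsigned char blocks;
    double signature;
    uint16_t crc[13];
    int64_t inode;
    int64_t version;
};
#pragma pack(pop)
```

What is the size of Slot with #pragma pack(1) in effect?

0..4  size  (4B, 1-aligned)
4..12  offset  (8B, 1-aligned)
12..16  n_entries  (4B, 1-aligned)
16..17  blocks  (1B, 1-aligned)
17..25  signature  (8B, 1-aligned)
25..51  crc  (26B, 1-aligned)
51..59  inode  (8B, 1-aligned)
59..67  version  (8B, 1-aligned)
sizeof = 67, alignof = 1

67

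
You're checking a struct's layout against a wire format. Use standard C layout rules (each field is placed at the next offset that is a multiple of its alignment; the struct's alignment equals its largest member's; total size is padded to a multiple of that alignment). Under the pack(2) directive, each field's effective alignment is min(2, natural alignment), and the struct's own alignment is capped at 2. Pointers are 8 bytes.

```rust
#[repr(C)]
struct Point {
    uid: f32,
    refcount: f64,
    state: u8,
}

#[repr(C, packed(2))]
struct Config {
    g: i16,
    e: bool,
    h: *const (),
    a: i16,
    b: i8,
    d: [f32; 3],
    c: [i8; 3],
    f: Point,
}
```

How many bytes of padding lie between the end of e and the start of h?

1

Point: 0..4  uid  (4B, 4-aligned); 4..8  -- padding (4B); 8..16  refcount  (8B, 8-aligned); 16..17  state  (1B, 1-aligned); 17..24  -- tail padding (7B); sizeof = 24, alignof = 8
0..2  g  (2B, 2-aligned)
2..3  e  (1B, 1-aligned)
3..4  -- padding (1B)
4..12  h  (8B, 2-aligned)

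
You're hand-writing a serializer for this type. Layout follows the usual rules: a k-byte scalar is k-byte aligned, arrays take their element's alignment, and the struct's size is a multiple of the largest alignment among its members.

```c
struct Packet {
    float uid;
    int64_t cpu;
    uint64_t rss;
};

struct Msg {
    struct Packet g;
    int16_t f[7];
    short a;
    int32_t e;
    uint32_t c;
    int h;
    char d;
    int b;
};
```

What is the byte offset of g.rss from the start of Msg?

Packet: 0..4  uid  (4B, 4-aligned); 4..8  -- padding (4B); 8..16  cpu  (8B, 8-aligned); 16..24  rss  (8B, 8-aligned); sizeof = 24, alignof = 8
0..24  g  (24B, 8-aligned)
within Packet: rss at 16
0 + 16 = 16

16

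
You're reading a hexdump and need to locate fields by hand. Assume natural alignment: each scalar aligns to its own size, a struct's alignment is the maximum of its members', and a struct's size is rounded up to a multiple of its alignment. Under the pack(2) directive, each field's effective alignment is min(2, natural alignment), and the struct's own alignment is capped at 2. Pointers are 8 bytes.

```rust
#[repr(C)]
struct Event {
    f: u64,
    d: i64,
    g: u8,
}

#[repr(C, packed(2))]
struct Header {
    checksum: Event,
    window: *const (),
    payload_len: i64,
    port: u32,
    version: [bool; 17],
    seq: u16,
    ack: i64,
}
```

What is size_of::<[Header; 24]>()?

1728

Event: f at 0 (size 8, align 8) → ends 8; d at 8 (size 8, align 8) → ends 16; g at 16 (size 1, align 1) → ends 17; tail pad 7 to reach multiple of 8; total 24 bytes, alignment 8
checksum at 0 (size 24, align 2) → ends 24
window at 24 (size 8, align 2) → ends 32
payload_len at 32 (size 8, align 2) → ends 40
port at 40 (size 4, align 2) → ends 44
version at 44 (size 17, align 1) → ends 61
pad 1 to align 2 for seq
seq at 62 (size 2, align 2) → ends 64
ack at 64 (size 8, align 2) → ends 72
total 72 bytes, alignment 2
array of 24: 24 × 72 = 1728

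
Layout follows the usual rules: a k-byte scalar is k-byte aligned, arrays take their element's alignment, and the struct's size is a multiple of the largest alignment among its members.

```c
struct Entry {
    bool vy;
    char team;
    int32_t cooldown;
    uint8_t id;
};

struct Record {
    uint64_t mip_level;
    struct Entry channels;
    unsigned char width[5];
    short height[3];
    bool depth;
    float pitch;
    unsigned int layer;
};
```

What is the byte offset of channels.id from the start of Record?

16

Entry: vy at 0 (size 1, align 1) → ends 1; team at 1 (size 1, align 1) → ends 2; pad 2 to align 4 for cooldown; cooldown at 4 (size 4, align 4) → ends 8; id at 8 (size 1, align 1) → ends 9; tail pad 3 to reach multiple of 4; total 12 bytes, alignment 4
mip_level at 0 (size 8, align 8) → ends 8
channels at 8 (size 12, align 4) → ends 20
within Entry: id at 8
8 + 8 = 16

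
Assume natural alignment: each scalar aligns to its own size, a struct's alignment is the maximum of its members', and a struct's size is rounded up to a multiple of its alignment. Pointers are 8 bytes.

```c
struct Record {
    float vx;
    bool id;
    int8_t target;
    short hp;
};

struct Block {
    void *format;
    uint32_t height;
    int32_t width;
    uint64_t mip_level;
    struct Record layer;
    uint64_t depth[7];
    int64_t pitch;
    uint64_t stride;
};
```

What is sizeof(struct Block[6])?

Record: @0: vx [4B, align 4] → 4; @4: id [1B, align 1] → 5; @5: target [1B, align 1] → 6; @6: hp [2B, align 2] → 8; size 8, align 4
@0: format [8B, align 8] → 8
@8: height [4B, align 4] → 12
@12: width [4B, align 4] → 16
@16: mip_level [8B, align 8] → 24
@24: layer [8B, align 4] → 32
@32: depth [56B, align 8] → 88
@88: pitch [8B, align 8] → 96
@96: stride [8B, align 8] → 104
size 104, align 8
array of 6: 6 × 104 = 624

624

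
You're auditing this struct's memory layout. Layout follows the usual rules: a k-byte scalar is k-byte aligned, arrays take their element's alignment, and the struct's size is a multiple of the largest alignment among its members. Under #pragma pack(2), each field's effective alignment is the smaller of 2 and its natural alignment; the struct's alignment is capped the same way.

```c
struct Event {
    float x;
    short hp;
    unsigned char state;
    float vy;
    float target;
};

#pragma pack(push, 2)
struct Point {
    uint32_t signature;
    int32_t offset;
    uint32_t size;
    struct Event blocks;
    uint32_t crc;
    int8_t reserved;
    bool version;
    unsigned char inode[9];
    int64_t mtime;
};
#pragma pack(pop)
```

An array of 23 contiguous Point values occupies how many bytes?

1196

Event: x at 0 (size 4, align 4) → ends 4; hp at 4 (size 2, align 2) → ends 6; state at 6 (size 1, align 1) → ends 7; pad 1 to align 4 for vy; vy at 8 (size 4, align 4) → ends 12; target at 12 (size 4, align 4) → ends 16; total 16 bytes, alignment 4
signature at 0 (size 4, align 2) → ends 4
offset at 4 (size 4, align 2) → ends 8
size at 8 (size 4, align 2) → ends 12
blocks at 12 (size 16, align 2) → ends 28
crc at 28 (size 4, align 2) → ends 32
reserved at 32 (size 1, align 1) → ends 33
version at 33 (size 1, align 1) → ends 34
inode at 34 (size 9, align 1) → ends 43
pad 1 to align 2 for mtime
mtime at 44 (size 8, align 2) → ends 52
total 52 bytes, alignment 2
array of 23: 23 × 52 = 1196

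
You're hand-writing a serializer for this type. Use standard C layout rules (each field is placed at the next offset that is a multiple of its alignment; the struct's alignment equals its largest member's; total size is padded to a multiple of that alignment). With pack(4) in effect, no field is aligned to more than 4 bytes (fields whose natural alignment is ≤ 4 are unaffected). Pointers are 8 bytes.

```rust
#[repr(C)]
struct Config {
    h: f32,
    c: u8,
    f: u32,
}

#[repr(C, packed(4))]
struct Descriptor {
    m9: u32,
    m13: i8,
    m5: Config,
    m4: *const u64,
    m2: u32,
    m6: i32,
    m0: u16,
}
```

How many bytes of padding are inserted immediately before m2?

Config: @0: h [4B, align 4] → 4; @4: c [1B, align 1] → 5; +3 pad (align 4); @8: f [4B, align 4] → 12; size 12, align 4
@0: m9 [4B, align 4] → 4
@4: m13 [1B, align 1] → 5
+3 pad (align 4)
@8: m5 [12B, align 4] → 20
@20: m4 [8B, align 4] → 28
@28: m2 [4B, align 4] → 32

0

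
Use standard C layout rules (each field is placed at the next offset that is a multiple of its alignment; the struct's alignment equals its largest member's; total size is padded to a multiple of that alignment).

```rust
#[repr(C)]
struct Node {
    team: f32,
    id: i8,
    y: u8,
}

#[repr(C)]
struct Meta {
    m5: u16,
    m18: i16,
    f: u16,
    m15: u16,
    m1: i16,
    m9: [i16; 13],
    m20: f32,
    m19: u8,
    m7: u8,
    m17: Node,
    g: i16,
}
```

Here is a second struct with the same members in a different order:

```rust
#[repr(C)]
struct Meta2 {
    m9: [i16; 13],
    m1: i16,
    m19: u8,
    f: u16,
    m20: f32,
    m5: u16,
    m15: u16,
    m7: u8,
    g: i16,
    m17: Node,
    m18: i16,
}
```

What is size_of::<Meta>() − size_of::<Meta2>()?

0

Node: team at 0 (size 4, align 4) → ends 4; id at 4 (size 1, align 1) → ends 5; y at 5 (size 1, align 1) → ends 6; tail pad 2 to reach multiple of 4; total 8 bytes, alignment 4
m5 at 0 (size 2, align 2) → ends 2
m18 at 2 (size 2, align 2) → ends 4
f at 4 (size 2, align 2) → ends 6
m15 at 6 (size 2, align 2) → ends 8
m1 at 8 (size 2, align 2) → ends 10
m9 at 10 (size 26, align 2) → ends 36
m20 at 36 (size 4, align 4) → ends 40
m19 at 40 (size 1, align 1) → ends 41
m7 at 41 (size 1, align 1) → ends 42
pad 2 to align 4 for m17
m17 at 44 (size 8, align 4) → ends 52
g at 52 (size 2, align 2) → ends 54
tail pad 2 to reach multiple of 4
total 56 bytes, alignment 4
— Meta2 —
m9 at 0 (size 26, align 2) → ends 26
m1 at 26 (size 2, align 2) → ends 28
m19 at 28 (size 1, align 1) → ends 29
pad 1 to align 2 for f
f at 30 (size 2, align 2) → ends 32
m20 at 32 (size 4, align 4) → ends 36
m5 at 36 (size 2, align 2) → ends 38
m15 at 38 (size 2, align 2) → ends 40
m7 at 40 (size 1, align 1) → ends 41
pad 1 to align 2 for g
g at 42 (size 2, align 2) → ends 44
m17 at 44 (size 8, align 4) → ends 52
m18 at 52 (size 2, align 2) → ends 54
tail pad 2 to reach multiple of 4
total 56 bytes, alignment 4
56 − 56 = 0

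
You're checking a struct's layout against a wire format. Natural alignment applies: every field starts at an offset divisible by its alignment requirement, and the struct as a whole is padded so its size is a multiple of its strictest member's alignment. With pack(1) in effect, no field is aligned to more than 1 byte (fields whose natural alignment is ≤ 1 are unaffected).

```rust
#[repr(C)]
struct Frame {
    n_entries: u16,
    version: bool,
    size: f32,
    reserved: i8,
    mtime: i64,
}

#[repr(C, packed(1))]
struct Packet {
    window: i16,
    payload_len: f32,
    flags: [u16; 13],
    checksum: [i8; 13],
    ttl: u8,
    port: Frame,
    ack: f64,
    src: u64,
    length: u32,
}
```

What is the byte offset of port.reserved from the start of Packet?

Frame: n_entries at 0 (size 2, align 2) → ends 2; version at 2 (size 1, align 1) → ends 3; pad 1 to align 4 for size; size at 4 (size 4, align 4) → ends 8; reserved at 8 (size 1, align 1) → ends 9; pad 7 to align 8 for mtime; mtime at 16 (size 8, align 8) → ends 24; total 24 bytes, alignment 8
window at 0 (size 2, align 1) → ends 2
payload_len at 2 (size 4, align 1) → ends 6
flags at 6 (size 26, align 1) → ends 32
checksum at 32 (size 13, align 1) → ends 45
ttl at 45 (size 1, align 1) → ends 46
port at 46 (size 24, align 1) → ends 70
within Frame: reserved at 8
46 + 8 = 54

54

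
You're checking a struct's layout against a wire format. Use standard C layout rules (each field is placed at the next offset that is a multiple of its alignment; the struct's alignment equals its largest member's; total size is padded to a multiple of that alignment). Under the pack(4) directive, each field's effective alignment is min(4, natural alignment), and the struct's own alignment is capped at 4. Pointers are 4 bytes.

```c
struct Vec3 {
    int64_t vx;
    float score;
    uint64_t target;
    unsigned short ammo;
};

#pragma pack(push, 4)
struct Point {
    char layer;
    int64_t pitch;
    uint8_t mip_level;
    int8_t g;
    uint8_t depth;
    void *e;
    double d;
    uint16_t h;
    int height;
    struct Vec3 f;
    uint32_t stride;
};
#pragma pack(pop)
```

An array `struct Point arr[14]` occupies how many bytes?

Vec3: 0..8  vx  (8B, 8-aligned); 8..12  score  (4B, 4-aligned); 12..16  -- padding (4B); 16..24  target  (8B, 8-aligned); 24..26  ammo  (2B, 2-aligned); 26..32  -- tail padding (6B); sizeof = 32, alignof = 8
0..1  layer  (1B, 1-aligned)
1..4  -- padding (3B)
4..12  pitch  (8B, 4-aligned)
12..13  mip_level  (1B, 1-aligned)
13..14  g  (1B, 1-aligned)
14..15  depth  (1B, 1-aligned)
15..16  -- padding (1B)
16..20  e  (4B, 4-aligned)
20..28  d  (8B, 4-aligned)
28..30  h  (2B, 2-aligned)
30..32  -- padding (2B)
32..36  height  (4B, 4-aligned)
36..68  f  (32B, 4-aligned)
68..72  stride  (4B, 4-aligned)
sizeof = 72, alignof = 4
array of 14: 14 × 72 = 1008

1008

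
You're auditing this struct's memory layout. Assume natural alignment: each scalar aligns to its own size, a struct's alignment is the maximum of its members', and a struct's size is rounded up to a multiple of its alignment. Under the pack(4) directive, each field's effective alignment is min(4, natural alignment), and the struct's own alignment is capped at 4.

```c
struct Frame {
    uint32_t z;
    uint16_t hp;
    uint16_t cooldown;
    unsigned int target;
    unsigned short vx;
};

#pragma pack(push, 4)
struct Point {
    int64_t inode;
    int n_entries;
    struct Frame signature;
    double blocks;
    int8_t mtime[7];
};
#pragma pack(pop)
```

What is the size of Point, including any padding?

44

Frame: @0: z [4B, align 4] → 4; @4: hp [2B, align 2] → 6; @6: cooldown [2B, align 2] → 8; @8: target [4B, align 4] → 12; @12: vx [2B, align 2] → 14; +2 tail pad (align 4); size 16, align 4
@0: inode [8B, align 4] → 8
@8: n_entries [4B, align 4] → 12
@12: signature [16B, align 4] → 28
@28: blocks [8B, align 4] → 36
@36: mtime [7B, align 1] → 43
+1 tail pad (align 4)
size 44, align 4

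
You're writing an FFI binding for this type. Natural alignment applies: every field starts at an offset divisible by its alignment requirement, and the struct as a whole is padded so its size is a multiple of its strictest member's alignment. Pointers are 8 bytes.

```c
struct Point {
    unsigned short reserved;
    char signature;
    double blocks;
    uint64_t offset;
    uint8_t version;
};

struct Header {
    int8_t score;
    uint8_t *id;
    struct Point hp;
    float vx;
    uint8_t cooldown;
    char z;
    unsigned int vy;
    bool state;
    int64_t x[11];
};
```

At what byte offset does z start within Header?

Point: @0: reserved [2B, align 2] → 2; @2: signature [1B, align 1] → 3; +5 pad (align 8); @8: blocks [8B, align 8] → 16; @16: offset [8B, align 8] → 24; @24: version [1B, align 1] → 25; +7 tail pad (align 8); size 32, align 8
@0: score [1B, align 1] → 1
+7 pad (align 8)
@8: id [8B, align 8] → 16
@16: hp [32B, align 8] → 48
@48: vx [4B, align 4] → 52
@52: cooldown [1B, align 1] → 53
@53: z [1B, align 1] → 54

53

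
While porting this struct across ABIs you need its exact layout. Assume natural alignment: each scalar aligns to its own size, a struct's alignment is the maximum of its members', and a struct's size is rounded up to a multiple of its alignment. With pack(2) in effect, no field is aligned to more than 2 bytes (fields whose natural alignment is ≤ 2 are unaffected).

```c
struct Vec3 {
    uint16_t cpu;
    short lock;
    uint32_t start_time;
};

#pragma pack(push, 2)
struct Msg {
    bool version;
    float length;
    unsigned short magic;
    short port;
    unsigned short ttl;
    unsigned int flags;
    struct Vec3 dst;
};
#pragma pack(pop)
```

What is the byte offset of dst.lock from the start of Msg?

Vec3: 0..2  cpu  (2B, 2-aligned); 2..4  lock  (2B, 2-aligned); 4..8  start_time  (4B, 4-aligned); sizeof = 8, alignof = 4
0..1  version  (1B, 1-aligned)
1..2  -- padding (1B)
2..6  length  (4B, 2-aligned)
6..8  magic  (2B, 2-aligned)
8..10  port  (2B, 2-aligned)
10..12  ttl  (2B, 2-aligned)
12..16  flags  (4B, 2-aligned)
16..24  dst  (8B, 2-aligned)
within Vec3: lock at 2
16 + 2 = 18

18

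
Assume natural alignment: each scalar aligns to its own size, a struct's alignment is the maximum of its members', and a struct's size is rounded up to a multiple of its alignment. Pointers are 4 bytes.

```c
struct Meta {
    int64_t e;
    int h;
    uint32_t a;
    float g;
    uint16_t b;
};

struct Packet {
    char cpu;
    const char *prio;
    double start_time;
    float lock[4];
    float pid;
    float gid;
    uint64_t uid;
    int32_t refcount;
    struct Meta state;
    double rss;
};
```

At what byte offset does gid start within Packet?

Meta: 0..8  e  (8B, 8-aligned); 8..12  h  (4B, 4-aligned); 12..16  a  (4B, 4-aligned); 16..20  g  (4B, 4-aligned); 20..22  b  (2B, 2-aligned); 22..24  -- tail padding (2B); sizeof = 24, alignof = 8
0..1  cpu  (1B, 1-aligned)
1..4  -- padding (3B)
4..8  prio  (4B, 4-aligned)
8..16  start_time  (8B, 8-aligned)
16..32  lock  (16B, 4-aligned)
32..36  pid  (4B, 4-aligned)
36..40  gid  (4B, 4-aligned)

36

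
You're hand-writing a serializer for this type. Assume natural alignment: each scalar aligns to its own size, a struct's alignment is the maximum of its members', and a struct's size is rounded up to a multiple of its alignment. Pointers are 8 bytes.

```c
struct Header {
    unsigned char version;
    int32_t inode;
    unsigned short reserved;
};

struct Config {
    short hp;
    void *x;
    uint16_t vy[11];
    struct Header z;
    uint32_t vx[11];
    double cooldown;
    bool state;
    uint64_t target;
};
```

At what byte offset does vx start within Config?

Header: @0: version [1B, align 1] → 1; +3 pad (align 4); @4: inode [4B, align 4] → 8; @8: reserved [2B, align 2] → 10; +2 tail pad (align 4); size 12, align 4
@0: hp [2B, align 2] → 2
+6 pad (align 8)
@8: x [8B, align 8] → 16
@16: vy [22B, align 2] → 38
+2 pad (align 4)
@40: z [12B, align 4] → 52
@52: vx [44B, align 4] → 96

52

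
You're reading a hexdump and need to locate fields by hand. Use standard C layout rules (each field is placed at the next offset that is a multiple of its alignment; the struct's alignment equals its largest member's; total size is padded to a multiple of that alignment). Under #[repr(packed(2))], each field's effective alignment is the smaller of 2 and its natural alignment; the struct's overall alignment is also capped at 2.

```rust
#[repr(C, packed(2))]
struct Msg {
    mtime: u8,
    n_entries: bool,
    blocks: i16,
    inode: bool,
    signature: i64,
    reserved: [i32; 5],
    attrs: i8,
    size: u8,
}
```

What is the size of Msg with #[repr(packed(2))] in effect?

@0: mtime [1B, align 1] → 1
@1: n_entries [1B, align 1] → 2
@2: blocks [2B, align 2] → 4
@4: inode [1B, align 1] → 5
+1 pad (align 2)
@6: signature [8B, align 2] → 14
@14: reserved [20B, align 2] → 34
@34: attrs [1B, align 1] → 35
@35: size [1B, align 1] → 36
size 36, align 2

36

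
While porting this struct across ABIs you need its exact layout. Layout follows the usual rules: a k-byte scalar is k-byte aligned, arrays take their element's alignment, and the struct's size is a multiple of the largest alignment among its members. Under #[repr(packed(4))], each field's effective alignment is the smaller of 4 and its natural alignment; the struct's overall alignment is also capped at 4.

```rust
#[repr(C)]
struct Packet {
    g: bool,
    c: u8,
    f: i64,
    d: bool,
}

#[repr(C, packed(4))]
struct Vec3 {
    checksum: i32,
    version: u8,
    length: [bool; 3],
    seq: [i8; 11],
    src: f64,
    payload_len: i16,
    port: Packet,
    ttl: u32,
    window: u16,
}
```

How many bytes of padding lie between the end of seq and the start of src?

Packet: @0: g [1B, align 1] → 1; @1: c [1B, align 1] → 2; +6 pad (align 8); @8: f [8B, align 8] → 16; @16: d [1B, align 1] → 17; +7 tail pad (align 8); size 24, align 8
@0: checksum [4B, align 4] → 4
@4: version [1B, align 1] → 5
@5: length [3B, align 1] → 8
@8: seq [11B, align 1] → 19
+1 pad (align 4)
@20: src [8B, align 4] → 28

1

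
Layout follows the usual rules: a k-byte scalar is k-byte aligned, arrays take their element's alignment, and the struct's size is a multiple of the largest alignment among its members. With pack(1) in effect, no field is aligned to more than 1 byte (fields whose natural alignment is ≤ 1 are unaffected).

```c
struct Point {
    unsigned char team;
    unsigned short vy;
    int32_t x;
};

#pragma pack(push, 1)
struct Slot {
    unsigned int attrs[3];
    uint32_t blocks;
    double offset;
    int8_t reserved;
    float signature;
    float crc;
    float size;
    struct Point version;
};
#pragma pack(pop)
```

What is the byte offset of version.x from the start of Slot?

Point: @0: team [1B, align 1] → 1; +1 pad (align 2); @2: vy [2B, align 2] → 4; @4: x [4B, align 4] → 8; size 8, align 4
@0: attrs [12B, align 1] → 12
@12: blocks [4B, align 1] → 16
@16: offset [8B, align 1] → 24
@24: reserved [1B, align 1] → 25
@25: signature [4B, align 1] → 29
@29: crc [4B, align 1] → 33
@33: size [4B, align 1] → 37
@37: version [8B, align 1] → 45
within Point: x at 4
37 + 4 = 41

41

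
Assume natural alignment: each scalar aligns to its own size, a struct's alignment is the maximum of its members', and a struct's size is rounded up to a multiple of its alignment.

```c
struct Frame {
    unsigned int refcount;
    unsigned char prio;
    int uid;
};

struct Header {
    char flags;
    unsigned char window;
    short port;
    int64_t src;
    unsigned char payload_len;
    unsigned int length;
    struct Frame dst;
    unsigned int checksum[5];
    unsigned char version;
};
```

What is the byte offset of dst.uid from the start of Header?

32

Frame: refcount at 0 (size 4, align 4) → ends 4; prio at 4 (size 1, align 1) → ends 5; pad 3 to align 4 for uid; uid at 8 (size 4, align 4) → ends 12; total 12 bytes, alignment 4
flags at 0 (size 1, align 1) → ends 1
window at 1 (size 1, align 1) → ends 2
port at 2 (size 2, align 2) → ends 4
pad 4 to align 8 for src
src at 8 (size 8, align 8) → ends 16
payload_len at 16 (size 1, align 1) → ends 17
pad 3 to align 4 for length
length at 20 (size 4, align 4) → ends 24
dst at 24 (size 12, align 4) → ends 36
within Frame: uid at 8
24 + 8 = 32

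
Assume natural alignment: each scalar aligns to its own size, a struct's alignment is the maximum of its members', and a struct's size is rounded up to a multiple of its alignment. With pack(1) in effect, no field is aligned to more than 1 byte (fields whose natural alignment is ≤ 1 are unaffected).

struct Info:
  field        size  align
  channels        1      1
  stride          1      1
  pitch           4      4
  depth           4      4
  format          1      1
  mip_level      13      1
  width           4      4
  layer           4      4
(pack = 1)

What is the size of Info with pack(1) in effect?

32

0..1  channels  (1B, 1-aligned)
1..2  stride  (1B, 1-aligned)
2..6  pitch  (4B, 1-aligned)
6..10  depth  (4B, 1-aligned)
10..11  format  (1B, 1-aligned)
11..24  mip_level  (13B, 1-aligned)
24..28  width  (4B, 1-aligned)
28..32  layer  (4B, 1-aligned)
sizeof = 32, alignof = 1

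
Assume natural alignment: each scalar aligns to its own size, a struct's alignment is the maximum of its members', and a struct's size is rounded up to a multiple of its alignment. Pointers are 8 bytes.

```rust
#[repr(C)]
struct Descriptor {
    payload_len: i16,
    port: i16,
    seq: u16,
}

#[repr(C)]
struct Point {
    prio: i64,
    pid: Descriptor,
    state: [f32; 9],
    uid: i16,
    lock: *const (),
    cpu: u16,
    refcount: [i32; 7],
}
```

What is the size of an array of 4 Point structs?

Descriptor: payload_len at 0 (size 2, align 2) → ends 2; port at 2 (size 2, align 2) → ends 4; seq at 4 (size 2, align 2) → ends 6; total 6 bytes, alignment 2
prio at 0 (size 8, align 8) → ends 8
pid at 8 (size 6, align 2) → ends 14
pad 2 to align 4 for state
state at 16 (size 36, align 4) → ends 52
uid at 52 (size 2, align 2) → ends 54
pad 2 to align 8 for lock
lock at 56 (size 8, align 8) → ends 64
cpu at 64 (size 2, align 2) → ends 66
pad 2 to align 4 for refcount
refcount at 68 (size 28, align 4) → ends 96
total 96 bytes, alignment 8
array of 4: 4 × 96 = 384

384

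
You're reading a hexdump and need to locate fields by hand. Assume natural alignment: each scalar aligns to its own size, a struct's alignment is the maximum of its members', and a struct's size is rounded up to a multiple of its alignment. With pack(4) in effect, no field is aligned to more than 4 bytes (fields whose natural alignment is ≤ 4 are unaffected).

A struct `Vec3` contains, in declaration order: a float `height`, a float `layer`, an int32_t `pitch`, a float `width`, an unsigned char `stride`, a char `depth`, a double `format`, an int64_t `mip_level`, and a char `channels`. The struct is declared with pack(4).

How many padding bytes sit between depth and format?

0..4  height  (4B, 4-aligned)
4..8  layer  (4B, 4-aligned)
8..12  pitch  (4B, 4-aligned)
12..16  width  (4B, 4-aligned)
16..17  stride  (1B, 1-aligned)
17..18  depth  (1B, 1-aligned)
18..20  -- padding (2B)
20..28  format  (8B, 4-aligned)

2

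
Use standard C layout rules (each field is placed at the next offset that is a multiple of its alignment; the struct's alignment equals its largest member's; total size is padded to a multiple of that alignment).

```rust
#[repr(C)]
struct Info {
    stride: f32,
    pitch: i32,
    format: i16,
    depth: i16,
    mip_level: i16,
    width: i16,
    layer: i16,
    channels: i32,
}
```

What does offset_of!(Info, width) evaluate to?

14

0..4  stride  (4B, 4-aligned)
4..8  pitch  (4B, 4-aligned)
8..10  format  (2B, 2-aligned)
10..12  depth  (2B, 2-aligned)
12..14  mip_level  (2B, 2-aligned)
14..16  width  (2B, 2-aligned)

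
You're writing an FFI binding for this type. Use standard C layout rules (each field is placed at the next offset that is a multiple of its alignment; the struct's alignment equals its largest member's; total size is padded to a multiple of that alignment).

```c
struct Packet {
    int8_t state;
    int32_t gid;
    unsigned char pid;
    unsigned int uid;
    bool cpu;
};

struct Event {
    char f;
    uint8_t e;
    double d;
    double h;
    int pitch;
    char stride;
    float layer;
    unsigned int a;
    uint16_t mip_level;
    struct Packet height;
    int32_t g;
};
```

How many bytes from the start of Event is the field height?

Packet: 0..1  state  (1B, 1-aligned); 1..4  -- padding (3B); 4..8  gid  (4B, 4-aligned); 8..9  pid  (1B, 1-aligned); 9..12  -- padding (3B); 12..16  uid  (4B, 4-aligned); 16..17  cpu  (1B, 1-aligned); 17..20  -- tail padding (3B); sizeof = 20, alignof = 4
0..1  f  (1B, 1-aligned)
1..2  e  (1B, 1-aligned)
2..8  -- padding (6B)
8..16  d  (8B, 8-aligned)
16..24  h  (8B, 8-aligned)
24..28  pitch  (4B, 4-aligned)
28..29  stride  (1B, 1-aligned)
29..32  -- padding (3B)
32..36  layer  (4B, 4-aligned)
36..40  a  (4B, 4-aligned)
40..42  mip_level  (2B, 2-aligned)
42..44  -- padding (2B)
44..64  height  (20B, 4-aligned)

44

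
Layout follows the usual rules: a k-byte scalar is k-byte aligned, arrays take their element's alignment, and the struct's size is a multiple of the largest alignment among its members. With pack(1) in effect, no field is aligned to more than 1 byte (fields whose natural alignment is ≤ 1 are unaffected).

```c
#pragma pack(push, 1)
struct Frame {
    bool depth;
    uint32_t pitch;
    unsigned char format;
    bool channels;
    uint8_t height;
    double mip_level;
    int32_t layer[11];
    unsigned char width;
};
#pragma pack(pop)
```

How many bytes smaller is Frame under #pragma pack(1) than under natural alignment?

11

natural layout:
  0..1  depth  (1B, 1-aligned)
  1..4  -- padding (3B)
  4..8  pitch  (4B, 4-aligned)
  8..9  format  (1B, 1-aligned)
  9..10  channels  (1B, 1-aligned)
  10..11  height  (1B, 1-aligned)
  11..16  -- padding (5B)
  16..24  mip_level  (8B, 8-aligned)
  24..68  layer  (44B, 4-aligned)
  68..69  width  (1B, 1-aligned)
  69..72  -- tail padding (3B)
  sizeof = 72, alignof = 8
packed(1) layout:
  0..1  depth  (1B, 1-aligned)
  1..5  pitch  (4B, 1-aligned)
  5..6  format  (1B, 1-aligned)
  6..7  channels  (1B, 1-aligned)
  7..8  height  (1B, 1-aligned)
  8..16  mip_level  (8B, 1-aligned)
  16..60  layer  (44B, 1-aligned)
  60..61  width  (1B, 1-aligned)
  sizeof = 61, alignof = 1
72 − 61 = 11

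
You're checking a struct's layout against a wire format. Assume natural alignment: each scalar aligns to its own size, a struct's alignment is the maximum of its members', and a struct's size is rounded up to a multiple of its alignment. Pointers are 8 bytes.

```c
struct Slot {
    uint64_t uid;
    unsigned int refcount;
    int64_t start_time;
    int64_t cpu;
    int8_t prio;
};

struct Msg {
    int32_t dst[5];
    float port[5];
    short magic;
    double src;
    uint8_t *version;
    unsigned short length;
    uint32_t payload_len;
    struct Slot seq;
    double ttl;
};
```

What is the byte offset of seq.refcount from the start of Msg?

80

Slot: uid at 0 (size 8, align 8) → ends 8; refcount at 8 (size 4, align 4) → ends 12; pad 4 to align 8 for start_time; start_time at 16 (size 8, align 8) → ends 24; cpu at 24 (size 8, align 8) → ends 32; prio at 32 (size 1, align 1) → ends 33; tail pad 7 to reach multiple of 8; total 40 bytes, alignment 8
dst at 0 (size 20, align 4) → ends 20
port at 20 (size 20, align 4) → ends 40
magic at 40 (size 2, align 2) → ends 42
pad 6 to align 8 for src
src at 48 (size 8, align 8) → ends 56
version at 56 (size 8, align 8) → ends 64
length at 64 (size 2, align 2) → ends 66
pad 2 to align 4 for payload_len
payload_len at 68 (size 4, align 4) → ends 72
seq at 72 (size 40, align 8) → ends 112
within Slot: refcount at 8
72 + 8 = 80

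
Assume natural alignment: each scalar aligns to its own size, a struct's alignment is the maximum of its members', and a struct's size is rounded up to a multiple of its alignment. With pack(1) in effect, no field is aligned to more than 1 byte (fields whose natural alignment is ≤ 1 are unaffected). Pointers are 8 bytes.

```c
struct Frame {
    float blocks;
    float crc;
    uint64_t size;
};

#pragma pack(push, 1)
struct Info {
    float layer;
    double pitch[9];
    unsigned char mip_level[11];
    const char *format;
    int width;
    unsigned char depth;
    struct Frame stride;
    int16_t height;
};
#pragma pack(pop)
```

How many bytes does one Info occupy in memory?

118 bytes

Frame: @0: blocks [4B, align 4] → 4; @4: crc [4B, align 4] → 8; @8: size [8B, align 8] → 16; size 16, align 8
@0: layer [4B, align 1] → 4
@4: pitch [72B, align 1] → 76
@76: mip_level [11B, align 1] → 87
@87: format [8B, align 1] → 95
@95: width [4B, align 1] → 99
@99: depth [1B, align 1] → 100
@100: stride [16B, align 1] → 116
@116: height [2B, align 1] → 118
size 118, align 1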